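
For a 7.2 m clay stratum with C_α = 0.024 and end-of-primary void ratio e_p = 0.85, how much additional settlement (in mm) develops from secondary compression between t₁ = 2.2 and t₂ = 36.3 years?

S_s ≈ 114 mm

Secondary compression: S_s = C_α·H/(1+e_p)·log₁₀(t₂/t₁)
S_s = 0.024×7.2/(1+0.85)×log₁₀(36.3/2.2)
    = 0.09341 × 1.217 = 0.1137 m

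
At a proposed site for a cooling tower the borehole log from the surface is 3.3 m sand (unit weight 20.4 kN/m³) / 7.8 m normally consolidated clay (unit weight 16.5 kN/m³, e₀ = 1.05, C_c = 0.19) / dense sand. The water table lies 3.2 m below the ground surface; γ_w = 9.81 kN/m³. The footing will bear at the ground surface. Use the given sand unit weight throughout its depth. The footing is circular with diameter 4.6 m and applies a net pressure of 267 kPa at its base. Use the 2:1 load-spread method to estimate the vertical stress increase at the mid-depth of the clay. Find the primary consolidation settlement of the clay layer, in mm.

S_c ≈ 114 mm

Mid-depth of clay below the ground surface: z = 3.3 + 7.8/2 = 7.2 m.
Total vertical stress at mid-clay: σ_v = 20.4×3.3 + 16.5×3.9 = 131.67 kPa.
Pore pressure: u = 9.81×(7.2 − 3.2) = 39.24 kPa.
Initial effective stress: σ'_0 = σ_v − u = 131.67 − 39.24 = 92.43 kPa.
Stress increase at mid-clay by the 2:1 spreading method:
Δσ ≈ qD²/(D+z)² = 267×4.6²/(4.6+7.2)² = 40.575 kPa
Final effective stress: σ'_f = σ'_0 + Δσ = 92.43 + 40.575 = 133 kPa.
Normally consolidated clay, so the full stress increment lies on the virgin compression line:
S_c = C_c·H/(1+e₀)·log₁₀(σ'_f/σ'_0) = 0.19×7.8/(1+1.05)×log₁₀(133/92.43)
    = 0.72293 × 0.15804 = 0.1143 m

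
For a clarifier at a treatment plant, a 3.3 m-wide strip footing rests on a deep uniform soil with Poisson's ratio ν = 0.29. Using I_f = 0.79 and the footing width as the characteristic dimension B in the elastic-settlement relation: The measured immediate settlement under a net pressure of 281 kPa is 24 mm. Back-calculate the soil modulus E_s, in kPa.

E_s ≈ 28000 kPa

S_e = q·B·(1−ν²)/E_s · I_f  ⇒  E_s = q·B·(1−ν²)·I_f / S_e.
E_s = 281 × 3.3 × 0.9159 × 0.79 / 0.024 = 27960 kPa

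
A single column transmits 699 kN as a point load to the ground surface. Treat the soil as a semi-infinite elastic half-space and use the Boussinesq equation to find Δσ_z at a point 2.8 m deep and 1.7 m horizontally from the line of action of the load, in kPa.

Δσ_z ≈ 19.4 kPa

Boussinesq vertical stress below a point load on an elastic half-space:
Δσ_z = 3P/(2πz²) · [1 + (r/z)²]^(−5/2)
r/z = 1.7/2.8 = 0.60714; [1+(r/z)²]^(−5/2) = 0.45634.
Δσ_z = 3×699/(2π×2.8²) × 0.45634 = 42.57 × 0.45634 = 19.43 kPa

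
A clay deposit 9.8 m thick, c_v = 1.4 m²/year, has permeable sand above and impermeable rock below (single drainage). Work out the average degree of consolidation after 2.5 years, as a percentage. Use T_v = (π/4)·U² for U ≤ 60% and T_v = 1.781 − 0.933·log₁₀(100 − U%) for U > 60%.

U ≈ 21.5 %

Drainage path length: H_d = H = 9.8 m (single drainage).
T_v = c_v·t/H_d² = 1.4×2.5/9.8² = 0.036443.
T_v = 0.036443 corresponds to the U ≤ 60% branch:
U = √(4T_v/π) = 0.2154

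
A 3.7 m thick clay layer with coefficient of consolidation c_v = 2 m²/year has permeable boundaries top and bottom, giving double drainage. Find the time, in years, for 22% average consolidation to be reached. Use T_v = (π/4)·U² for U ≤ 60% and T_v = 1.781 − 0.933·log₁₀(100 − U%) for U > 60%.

t ≈ 0.065 years

Drainage path length: H_d = H/2 = 1.85 m (double drainage).
U ≤ 60%: T_v = (π/4)·U² = (π/4)×0.22² = 0.038013.
t = T_v·H_d²/c_v = 0.038013×1.85²/2 = 0.06505 years.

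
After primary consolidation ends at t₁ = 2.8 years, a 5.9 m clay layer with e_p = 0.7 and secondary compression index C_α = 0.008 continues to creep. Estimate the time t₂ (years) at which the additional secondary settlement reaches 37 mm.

t₂ ≈ 60.2 years

S_s = C_α·H/(1+e_p)·log₁₀(t₂/t₁) ⇒ log₁₀(t₂/t₁) = S_s·(1+e_p)/(C_α·H).
log₁₀(t₂/t₁) = 0.037 × (1+0.7) / (0.008×5.9) = 1.333
t₂ = t₁ × 10^1.333 = 2.8 × 21.51 = 60.23 years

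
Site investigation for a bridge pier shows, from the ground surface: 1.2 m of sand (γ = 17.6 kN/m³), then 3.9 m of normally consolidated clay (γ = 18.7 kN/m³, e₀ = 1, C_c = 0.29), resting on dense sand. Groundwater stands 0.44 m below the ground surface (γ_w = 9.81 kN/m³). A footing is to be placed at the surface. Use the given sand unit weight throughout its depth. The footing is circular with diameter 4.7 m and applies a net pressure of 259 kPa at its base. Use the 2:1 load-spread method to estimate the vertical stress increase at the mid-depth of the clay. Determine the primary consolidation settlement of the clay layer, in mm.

Mid-depth of clay below the ground surface: z = 1.2 + 3.9/2 = 3.15 m.
Total vertical stress at mid-clay: σ_v = 17.6×1.2 + 18.7×1.95 = 57.585 kPa.
Pore pressure: u = 9.81×(3.15 − 0.44) = 26.585 kPa.
Initial effective stress: σ'_0 = σ_v − u = 57.585 − 26.585 = 31 kPa.
Stress increase at mid-clay by the 2:1 spreading method:
Δσ ≈ qD²/(D+z)² = 259×4.7²/(4.7+3.15)² = 92.844 kPa
Final effective stress: σ'_f = σ'_0 + Δσ = 31 + 92.844 = 123.84 kPa.
Normally consolidated clay, so the full stress increment lies on the virgin compression line:
S_c = C_c·H/(1+e₀)·log₁₀(σ'_f/σ'_0) = 0.29×3.9/(1+1)×log₁₀(123.84/31)
    = 0.5655 × 0.6015 = 0.3401 m

S_c ≈ 340 mm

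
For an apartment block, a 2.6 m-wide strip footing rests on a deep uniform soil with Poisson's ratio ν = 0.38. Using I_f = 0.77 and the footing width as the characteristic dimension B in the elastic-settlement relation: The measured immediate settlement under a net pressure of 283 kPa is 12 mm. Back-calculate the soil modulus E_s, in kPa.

S_e = q·B·(1−ν²)/E_s · I_f  ⇒  E_s = q·B·(1−ν²)·I_f / S_e.
E_s = 283 × 2.6 × 0.8556 × 0.77 / 0.012 = 40400 kPa

E_s ≈ 40400 kPa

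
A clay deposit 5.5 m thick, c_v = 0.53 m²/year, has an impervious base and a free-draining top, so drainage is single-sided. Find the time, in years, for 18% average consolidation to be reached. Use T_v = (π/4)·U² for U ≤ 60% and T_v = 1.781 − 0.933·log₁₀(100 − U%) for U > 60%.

Drainage path length: H_d = H = 5.5 m (single drainage).
U ≤ 60%: T_v = (π/4)·U² = (π/4)×0.18² = 0.025447.
t = T_v·H_d²/c_v = 0.025447×5.5²/0.53 = 1.452 years.

t ≈ 1.45 years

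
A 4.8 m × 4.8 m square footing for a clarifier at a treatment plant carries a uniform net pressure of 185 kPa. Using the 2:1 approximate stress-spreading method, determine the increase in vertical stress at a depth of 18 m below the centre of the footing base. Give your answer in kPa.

By the 2:1 method the load spreads at 1 horizontal : 2 vertical, so at depth z the loaded area has grown by z in each plan dimension:
Δσ = qBL/((B+z)(L+z)) = 185×4.8×4.8/((4.8+18)(4.8+18)) = 8.1994 kPa

Δσ_z ≈ 8.2 kPa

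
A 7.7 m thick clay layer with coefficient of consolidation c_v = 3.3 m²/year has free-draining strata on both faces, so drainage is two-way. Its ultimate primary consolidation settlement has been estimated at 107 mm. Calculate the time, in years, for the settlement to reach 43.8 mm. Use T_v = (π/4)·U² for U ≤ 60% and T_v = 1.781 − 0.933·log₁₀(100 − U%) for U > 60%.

Drainage path length: H_d = H/2 = 3.85 m (double drainage).
U = S(t)/S_ult = 43.8/107 = 0.4093.
U ≤ 60%: T_v = (π/4)·U² = (π/4)×0.40935² = 0.1316.
t = T_v·H_d²/c_v = 0.1316×3.85²/3.3 = 0.5911 years.

t ≈ 0.591 years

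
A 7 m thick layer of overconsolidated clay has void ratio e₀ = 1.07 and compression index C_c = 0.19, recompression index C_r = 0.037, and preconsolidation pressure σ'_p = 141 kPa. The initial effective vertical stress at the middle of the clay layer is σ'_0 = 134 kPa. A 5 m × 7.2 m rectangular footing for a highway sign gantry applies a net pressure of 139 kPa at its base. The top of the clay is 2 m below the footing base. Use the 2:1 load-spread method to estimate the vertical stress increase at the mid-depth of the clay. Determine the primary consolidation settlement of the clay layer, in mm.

Mid-depth of clay below the footing base: z = 2 + 7/2 = 5.5 m.
Stress increase at mid-clay by the 2:1 spreading method:
Δσ = qBL/((B+z)(L+z)) = 139×5×7.2/((5+5.5)(7.2+5.5)) = 37.525 kPa
Final effective stress: σ'_f = 134 + 37.525 = 171.53 kPa.
σ'_f = 171.53 > σ'_p = 141 kPa, so the stress path crosses the preconsolidation pressure — recompression up to σ'_p, then virgin compression beyond:
S_c = H/(1+e₀)·[C_r·log₁₀(σ'_p/σ'_0) + C_c·log₁₀(σ'_f/σ'_p)]
    = 7/2.07 × [0.037×log₁₀(141/134) + 0.19×log₁₀(171.53/141)]
    = 3.3816 × [0.00081823 + 0.016173] = 0.05746 m

S_c ≈ 57.5 mm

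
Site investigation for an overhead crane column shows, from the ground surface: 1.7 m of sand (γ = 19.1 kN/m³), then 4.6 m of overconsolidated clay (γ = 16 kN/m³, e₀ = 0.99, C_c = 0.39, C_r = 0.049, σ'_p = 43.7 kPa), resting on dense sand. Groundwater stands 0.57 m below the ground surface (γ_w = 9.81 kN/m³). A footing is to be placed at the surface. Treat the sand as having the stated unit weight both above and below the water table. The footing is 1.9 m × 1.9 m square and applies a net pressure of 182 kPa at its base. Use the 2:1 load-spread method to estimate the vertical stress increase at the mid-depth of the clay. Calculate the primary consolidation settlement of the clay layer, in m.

S_c ≈ 0.0965 m

Mid-depth of clay below the ground surface: z = 1.7 + 4.6/2 = 4 m.
Total vertical stress at mid-clay: σ_v = 19.1×1.7 + 16×2.3 = 69.27 kPa.
Pore pressure: u = 9.81×(4 − 0.57) = 33.648 kPa.
Initial effective stress: σ'_0 = σ_v − u = 69.27 − 33.648 = 35.622 kPa.
Stress increase at mid-clay by the 2:1 spreading method:
Δσ = qBL/((B+z)(L+z)) = 182×1.9×1.9/((1.9+4)(1.9+4)) = 18.874 kPa
Final effective stress: σ'_f = 35.622 + 18.874 = 54.496 kPa.
σ'_f = 54.496 > σ'_p = 43.7 kPa, so the stress path crosses the preconsolidation pressure — recompression up to σ'_p, then virgin compression beyond:
S_c = H/(1+e₀)·[C_r·log₁₀(σ'_p/σ'_0) + C_c·log₁₀(σ'_f/σ'_p)]
    = 4.6/1.99 × [0.049×log₁₀(43.7/35.622) + 0.39×log₁₀(54.496/43.7)]
    = 2.3116 × [0.0043494 + 0.037394] = 0.09649 m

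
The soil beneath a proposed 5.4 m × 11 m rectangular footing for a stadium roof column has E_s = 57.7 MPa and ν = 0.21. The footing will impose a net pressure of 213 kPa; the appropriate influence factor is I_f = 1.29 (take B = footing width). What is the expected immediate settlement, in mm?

Immediate (elastic) settlement: S_e = q·B·(1−ν²)/E_s · I_f.
E_s = 57.7 MPa = 57700 kPa.
S_e = 213 × 5.4 × (1 − 0.21²) / 57700 × 1.29
    = 213 × 5.4 × 0.9559 / 57700 × 1.29
    = 0.02458 m = 24.58 mm

S_e ≈ 24.6 mm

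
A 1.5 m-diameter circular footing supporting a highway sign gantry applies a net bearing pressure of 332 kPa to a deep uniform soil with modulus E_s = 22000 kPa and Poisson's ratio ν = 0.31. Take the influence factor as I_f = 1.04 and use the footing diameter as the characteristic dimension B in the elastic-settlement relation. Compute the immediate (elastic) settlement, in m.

S_e ≈ 0.0213 m

Immediate (elastic) settlement: S_e = q·B·(1−ν²)/E_s · I_f.
S_e = 332 × 1.5 × (1 − 0.31²) / 22000 × 1.04
    = 332 × 1.5 × 0.9039 / 22000 × 1.04
    = 0.02128 m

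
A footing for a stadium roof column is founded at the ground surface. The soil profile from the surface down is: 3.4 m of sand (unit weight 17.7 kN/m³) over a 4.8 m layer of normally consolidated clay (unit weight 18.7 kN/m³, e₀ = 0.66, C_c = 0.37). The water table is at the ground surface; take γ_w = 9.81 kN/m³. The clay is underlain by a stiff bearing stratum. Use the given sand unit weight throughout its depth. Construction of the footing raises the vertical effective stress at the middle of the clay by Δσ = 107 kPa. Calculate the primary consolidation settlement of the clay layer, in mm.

Mid-depth of clay below the ground surface: z = 3.4 + 4.8/2 = 5.8 m.
Total vertical stress at mid-clay: σ_v = 17.7×3.4 + 18.7×2.4 = 105.06 kPa.
Pore pressure: u = 9.81×(5.8 − 0) = 56.898 kPa.
Initial effective stress: σ'_0 = σ_v − u = 105.06 − 56.898 = 48.162 kPa.
Final effective stress: σ'_f = σ'_0 + Δσ = 48.162 + 107 = 155.16 kPa.
Normally consolidated clay, so the full stress increment lies on the virgin compression line:
S_c = C_c·H/(1+e₀)·log₁₀(σ'_f/σ'_0) = 0.37×4.8/(1+0.66)×log₁₀(155.16/48.162)
    = 1.0699 × 0.50808 = 0.5436 m

S_c ≈ 544 mm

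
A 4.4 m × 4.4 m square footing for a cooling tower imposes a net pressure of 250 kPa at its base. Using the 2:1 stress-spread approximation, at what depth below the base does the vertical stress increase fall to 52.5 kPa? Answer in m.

z ≈ 5.2 m

2:1 spreading — at depth z the loaded area has grown by z in each plan dimension:
qB²/(B+z)² = Δσ_z ⇒ z = B(√(q/Δσ_z) − 1) = 4.4×(√(250/52.5) − 1) = 5.202 m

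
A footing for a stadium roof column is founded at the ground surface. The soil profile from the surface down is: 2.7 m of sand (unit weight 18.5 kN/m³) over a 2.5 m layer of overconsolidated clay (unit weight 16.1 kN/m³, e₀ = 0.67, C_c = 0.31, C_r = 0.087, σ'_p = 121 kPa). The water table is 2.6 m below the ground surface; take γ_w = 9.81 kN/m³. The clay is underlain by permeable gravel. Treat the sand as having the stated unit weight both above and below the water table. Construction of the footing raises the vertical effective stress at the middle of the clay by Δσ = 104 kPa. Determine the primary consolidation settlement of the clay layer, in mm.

Mid-depth of clay below the ground surface: z = 2.7 + 2.5/2 = 3.95 m.
Total vertical stress at mid-clay: σ_v = 18.5×2.7 + 16.1×1.25 = 70.075 kPa.
Pore pressure: u = 9.81×(3.95 − 2.6) = 13.244 kPa.
Initial effective stress: σ'_0 = σ_v − u = 70.075 − 13.244 = 56.831 kPa.
Final effective stress: σ'_f = 56.831 + 104 = 160.83 kPa.
σ'_f = 160.83 > σ'_p = 121 kPa, so the stress path crosses the preconsolidation pressure — recompression up to σ'_p, then virgin compression beyond:
S_c = H/(1+e₀)·[C_r·log₁₀(σ'_p/σ'_0) + C_c·log₁₀(σ'_f/σ'_p)]
    = 2.5/1.67 × [0.087×log₁₀(121/56.831) + 0.31×log₁₀(160.83/121)]
    = 1.497 × [0.028553 + 0.03831] = 0.1001 m

S_c ≈ 100 mm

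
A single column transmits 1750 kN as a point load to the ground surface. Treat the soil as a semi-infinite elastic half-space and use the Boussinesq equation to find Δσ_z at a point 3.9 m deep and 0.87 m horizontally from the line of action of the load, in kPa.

Δσ_z ≈ 48.7 kPa

Boussinesq vertical stress below a point load on an elastic half-space:
Δσ_z = 3P/(2πz²) · [1 + (r/z)²]^(−5/2)
r/z = 0.87/3.9 = 0.22308; [1+(r/z)²]^(−5/2) = 0.88567.
Δσ_z = 3×1750/(2π×3.9²) × 0.88567 = 54.935 × 0.88567 = 48.65 kPa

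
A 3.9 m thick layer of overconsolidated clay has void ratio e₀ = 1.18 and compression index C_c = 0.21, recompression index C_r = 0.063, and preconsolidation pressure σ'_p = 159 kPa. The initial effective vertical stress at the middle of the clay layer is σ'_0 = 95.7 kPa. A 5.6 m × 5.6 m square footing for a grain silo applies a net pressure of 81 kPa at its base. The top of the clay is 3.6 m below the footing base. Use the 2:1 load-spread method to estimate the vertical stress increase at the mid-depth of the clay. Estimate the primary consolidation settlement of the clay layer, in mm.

S_c ≈ 9.47 mm

Mid-depth of clay below the footing base: z = 3.6 + 3.9/2 = 5.55 m.
Stress increase at mid-clay by the 2:1 spreading method:
Δσ = qBL/((B+z)(L+z)) = 81×5.6×5.6/((5.6+5.55)(5.6+5.55)) = 20.432 kPa
Final effective stress: σ'_f = 95.7 + 20.432 = 116.13 kPa.
σ'_f = 116.13 ≤ σ'_p = 159 kPa, so the clay remains overconsolidated and only the recompression index applies:
S_c = C_r·H/(1+e₀)·log₁₀(σ'_f/σ'_0) = 0.063×3.9/2.18×log₁₀(116.13/95.7)
    = 0.11271 × 0.084032 = 0.009471 m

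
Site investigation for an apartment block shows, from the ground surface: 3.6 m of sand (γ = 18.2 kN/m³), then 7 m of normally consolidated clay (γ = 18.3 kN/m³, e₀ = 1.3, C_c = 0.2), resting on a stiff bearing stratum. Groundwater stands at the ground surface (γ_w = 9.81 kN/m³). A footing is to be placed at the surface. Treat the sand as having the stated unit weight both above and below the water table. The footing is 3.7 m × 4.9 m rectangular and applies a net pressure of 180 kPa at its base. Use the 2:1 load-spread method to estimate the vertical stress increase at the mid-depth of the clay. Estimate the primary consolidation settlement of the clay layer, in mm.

S_c ≈ 92.7 mm

Mid-depth of clay below the ground surface: z = 3.6 + 7/2 = 7.1 m.
Total vertical stress at mid-clay: σ_v = 18.2×3.6 + 18.3×3.5 = 129.57 kPa.
Pore pressure: u = 9.81×(7.1 − 0) = 69.651 kPa.
Initial effective stress: σ'_0 = σ_v − u = 129.57 − 69.651 = 59.919 kPa.
Stress increase at mid-clay by the 2:1 spreading method:
Δσ = qBL/((B+z)(L+z)) = 180×3.7×4.9/((3.7+7.1)(4.9+7.1)) = 25.181 kPa
Final effective stress: σ'_f = σ'_0 + Δσ = 59.919 + 25.181 = 85.1 kPa.
Normally consolidated clay, so the full stress increment lies on the virgin compression line:
S_c = C_c·H/(1+e₀)·log₁₀(σ'_f/σ'_0) = 0.2×7/(1+1.3)×log₁₀(85.1/59.919)
    = 0.6087 × 0.15237 = 0.09275 m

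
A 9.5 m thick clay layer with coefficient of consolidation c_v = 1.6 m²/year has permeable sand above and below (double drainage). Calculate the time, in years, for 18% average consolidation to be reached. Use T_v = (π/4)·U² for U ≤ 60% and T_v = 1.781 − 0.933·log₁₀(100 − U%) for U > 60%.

t ≈ 0.359 years

Drainage path length: H_d = H/2 = 4.75 m (double drainage).
U ≤ 60%: T_v = (π/4)·U² = (π/4)×0.18² = 0.025447.
t = T_v·H_d²/c_v = 0.025447×4.75²/1.6 = 0.3588 years.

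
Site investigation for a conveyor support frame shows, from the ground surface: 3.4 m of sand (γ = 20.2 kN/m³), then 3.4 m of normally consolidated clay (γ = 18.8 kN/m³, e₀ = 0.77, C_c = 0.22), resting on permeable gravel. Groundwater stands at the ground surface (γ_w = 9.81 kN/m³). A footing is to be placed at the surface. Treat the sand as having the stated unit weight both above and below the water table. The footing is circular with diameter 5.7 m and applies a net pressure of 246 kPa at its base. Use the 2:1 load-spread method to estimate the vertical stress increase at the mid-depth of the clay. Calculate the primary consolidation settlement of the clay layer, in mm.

S_c ≈ 157 mm

Mid-depth of clay below the ground surface: z = 3.4 + 3.4/2 = 5.1 m.
Total vertical stress at mid-clay: σ_v = 20.2×3.4 + 18.8×1.7 = 100.64 kPa.
Pore pressure: u = 9.81×(5.1 − 0) = 50.031 kPa.
Initial effective stress: σ'_0 = σ_v − u = 100.64 − 50.031 = 50.609 kPa.
Stress increase at mid-clay by the 2:1 spreading method:
Δσ ≈ qD²/(D+z)² = 246×5.7²/(5.7+5.1)² = 68.523 kPa
Final effective stress: σ'_f = σ'_0 + Δσ = 50.609 + 68.523 = 119.13 kPa.
Normally consolidated clay, so the full stress increment lies on the virgin compression line:
S_c = C_c·H/(1+e₀)·log₁₀(σ'_f/σ'_0) = 0.22×3.4/(1+0.77)×log₁₀(119.13/50.609)
    = 0.4226 × 0.37179 = 0.1571 m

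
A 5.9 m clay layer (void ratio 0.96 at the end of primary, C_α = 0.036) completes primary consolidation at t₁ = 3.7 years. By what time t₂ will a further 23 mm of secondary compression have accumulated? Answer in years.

S_s = C_α·H/(1+e_p)·log₁₀(t₂/t₁) ⇒ log₁₀(t₂/t₁) = S_s·(1+e_p)/(C_α·H).
log₁₀(t₂/t₁) = 0.023 × (1+0.96) / (0.036×5.9) = 0.2122
t₂ = t₁ × 10^0.2122 = 3.7 × 1.63 = 6.032 years

t₂ ≈ 6.03 years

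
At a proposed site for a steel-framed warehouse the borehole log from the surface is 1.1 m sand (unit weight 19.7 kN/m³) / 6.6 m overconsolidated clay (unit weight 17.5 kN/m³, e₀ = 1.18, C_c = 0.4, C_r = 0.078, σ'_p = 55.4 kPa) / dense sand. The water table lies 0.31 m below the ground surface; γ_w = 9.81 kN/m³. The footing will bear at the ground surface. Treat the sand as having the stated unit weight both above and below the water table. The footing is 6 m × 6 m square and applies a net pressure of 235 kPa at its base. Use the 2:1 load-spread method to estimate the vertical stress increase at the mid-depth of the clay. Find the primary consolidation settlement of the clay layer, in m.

S_c ≈ 0.431 m

Mid-depth of clay below the ground surface: z = 1.1 + 6.6/2 = 4.4 m.
Total vertical stress at mid-clay: σ_v = 19.7×1.1 + 17.5×3.3 = 79.42 kPa.
Pore pressure: u = 9.81×(4.4 − 0.31) = 40.123 kPa.
Initial effective stress: σ'_0 = σ_v − u = 79.42 − 40.123 = 39.297 kPa.
Stress increase at mid-clay by the 2:1 spreading method:
Δσ = qBL/((B+z)(L+z)) = 235×6×6/((6+4.4)(6+4.4)) = 78.217 kPa
Final effective stress: σ'_f = 39.297 + 78.217 = 117.51 kPa.
σ'_f = 117.51 > σ'_p = 55.4 kPa, so the stress path crosses the preconsolidation pressure — recompression up to σ'_p, then virgin compression beyond:
S_c = H/(1+e₀)·[C_r·log₁₀(σ'_p/σ'_0) + C_c·log₁₀(σ'_f/σ'_p)]
    = 6.6/2.18 × [0.078×log₁₀(55.4/39.297) + 0.4×log₁₀(117.51/55.4)]
    = 3.0275 × [0.011634 + 0.13063] = 0.4307 m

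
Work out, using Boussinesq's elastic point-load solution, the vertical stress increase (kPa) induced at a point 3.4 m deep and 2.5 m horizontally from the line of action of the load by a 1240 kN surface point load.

Boussinesq vertical stress below a point load on an elastic half-space:
Δσ_z = 3P/(2πz²) · [1 + (r/z)²]^(−5/2)
r/z = 2.5/3.4 = 0.73529; [1+(r/z)²]^(−5/2) = 0.33942.
Δσ_z = 3×1240/(2π×3.4²) × 0.33942 = 51.216 × 0.33942 = 17.38 kPa

Δσ_z ≈ 17.4 kPa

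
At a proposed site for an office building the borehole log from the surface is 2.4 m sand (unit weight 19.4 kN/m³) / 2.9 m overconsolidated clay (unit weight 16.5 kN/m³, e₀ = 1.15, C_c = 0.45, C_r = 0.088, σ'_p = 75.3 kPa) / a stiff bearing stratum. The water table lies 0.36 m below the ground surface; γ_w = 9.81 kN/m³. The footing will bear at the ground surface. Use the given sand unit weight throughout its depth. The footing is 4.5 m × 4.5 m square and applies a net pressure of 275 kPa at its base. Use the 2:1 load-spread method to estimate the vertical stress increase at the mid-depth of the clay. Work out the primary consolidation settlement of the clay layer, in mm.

S_c ≈ 152 mm

Mid-depth of clay below the ground surface: z = 2.4 + 2.9/2 = 3.85 m.
Total vertical stress at mid-clay: σ_v = 19.4×2.4 + 16.5×1.45 = 70.485 kPa.
Pore pressure: u = 9.81×(3.85 − 0.36) = 34.237 kPa.
Initial effective stress: σ'_0 = σ_v − u = 70.485 − 34.237 = 36.248 kPa.
Stress increase at mid-clay by the 2:1 spreading method:
Δσ = qBL/((B+z)(L+z)) = 275×4.5×4.5/((4.5+3.85)(4.5+3.85)) = 79.87 kPa
Final effective stress: σ'_f = 36.248 + 79.87 = 116.12 kPa.
σ'_f = 116.12 > σ'_p = 75.3 kPa, so the stress path crosses the preconsolidation pressure — recompression up to σ'_p, then virgin compression beyond:
S_c = H/(1+e₀)·[C_r·log₁₀(σ'_p/σ'_0) + C_c·log₁₀(σ'_f/σ'_p)]
    = 2.9/2.15 × [0.088×log₁₀(75.3/36.248) + 0.45×log₁₀(116.12/75.3)]
    = 1.3488 × [0.027941 + 0.08465] = 0.1519 m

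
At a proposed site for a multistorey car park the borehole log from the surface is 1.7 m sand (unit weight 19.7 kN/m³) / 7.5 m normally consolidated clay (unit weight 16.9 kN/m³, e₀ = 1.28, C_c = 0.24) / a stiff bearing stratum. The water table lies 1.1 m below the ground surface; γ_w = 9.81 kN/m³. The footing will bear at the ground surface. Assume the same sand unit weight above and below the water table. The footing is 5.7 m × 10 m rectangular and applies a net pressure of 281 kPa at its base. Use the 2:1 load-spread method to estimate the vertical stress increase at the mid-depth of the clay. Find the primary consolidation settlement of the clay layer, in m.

Mid-depth of clay below the ground surface: z = 1.7 + 7.5/2 = 5.45 m.
Total vertical stress at mid-clay: σ_v = 19.7×1.7 + 16.9×3.75 = 96.865 kPa.
Pore pressure: u = 9.81×(5.45 − 1.1) = 42.673 kPa.
Initial effective stress: σ'_0 = σ_v − u = 96.865 − 42.673 = 54.192 kPa.
Stress increase at mid-clay by the 2:1 spreading method:
Δσ = qBL/((B+z)(L+z)) = 281×5.7×10/((5.7+5.45)(10+5.45)) = 92.977 kPa
Final effective stress: σ'_f = σ'_0 + Δσ = 54.192 + 92.977 = 147.17 kPa.
Normally consolidated clay, so the full stress increment lies on the virgin compression line:
S_c = C_c·H/(1+e₀)·log₁₀(σ'_f/σ'_0) = 0.24×7.5/(1+1.28)×log₁₀(147.17/54.192)
    = 0.78947 × 0.43388 = 0.3425 m

S_c ≈ 0.343 m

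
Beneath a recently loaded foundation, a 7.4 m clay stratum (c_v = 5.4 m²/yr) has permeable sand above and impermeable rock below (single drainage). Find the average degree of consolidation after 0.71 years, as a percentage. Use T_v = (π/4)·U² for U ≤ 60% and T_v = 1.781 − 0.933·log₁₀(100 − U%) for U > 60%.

Drainage path length: H_d = H = 7.4 m (single drainage).
T_v = c_v·t/H_d² = 5.4×0.71/7.4² = 0.070015.
T_v = 0.070015 corresponds to the U ≤ 60% branch:
U = √(4T_v/π) = 0.2986

U ≈ 29.9 %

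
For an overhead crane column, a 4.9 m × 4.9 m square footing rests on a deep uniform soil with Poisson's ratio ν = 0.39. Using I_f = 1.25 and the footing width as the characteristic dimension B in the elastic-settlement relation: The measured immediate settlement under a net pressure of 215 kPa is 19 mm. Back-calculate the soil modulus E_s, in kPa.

E_s ≈ 58800 kPa

S_e = q·B·(1−ν²)/E_s · I_f  ⇒  E_s = q·B·(1−ν²)·I_f / S_e.
E_s = 215 × 4.9 × 0.8479 × 1.25 / 0.019 = 58770 kPa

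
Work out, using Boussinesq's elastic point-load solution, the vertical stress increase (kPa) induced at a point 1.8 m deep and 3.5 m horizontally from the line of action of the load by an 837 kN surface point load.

Boussinesq vertical stress below a point load on an elastic half-space:
Δσ_z = 3P/(2πz²) · [1 + (r/z)²]^(−5/2)
r/z = 3.5/1.8 = 1.9444; [1+(r/z)²]^(−5/2) = 0.020009.
Δσ_z = 3×837/(2π×1.8²) × 0.020009 = 123.35 × 0.020009 = 2.468 kPa

Δσ_z ≈ 2.47 kPa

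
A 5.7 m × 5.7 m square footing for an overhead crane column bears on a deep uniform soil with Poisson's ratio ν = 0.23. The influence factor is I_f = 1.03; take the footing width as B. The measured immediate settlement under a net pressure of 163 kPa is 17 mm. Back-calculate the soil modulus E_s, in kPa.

E_s ≈ 53300 kPa

S_e = q·B·(1−ν²)/E_s · I_f  ⇒  E_s = q·B·(1−ν²)·I_f / S_e.
E_s = 163 × 5.7 × 0.9471 × 1.03 / 0.017 = 53310 kPa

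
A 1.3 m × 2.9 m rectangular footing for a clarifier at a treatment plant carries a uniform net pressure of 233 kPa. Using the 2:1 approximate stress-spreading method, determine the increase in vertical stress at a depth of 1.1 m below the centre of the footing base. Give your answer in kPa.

By the 2:1 method the load spreads at 1 horizontal : 2 vertical, so at depth z the loaded area has grown by z in each plan dimension:
Δσ = qBL/((B+z)(L+z)) = 233×1.3×2.9/((1.3+1.1)(2.9+1.1)) = 91.501 kPa

Δσ_z ≈ 91.5 kPa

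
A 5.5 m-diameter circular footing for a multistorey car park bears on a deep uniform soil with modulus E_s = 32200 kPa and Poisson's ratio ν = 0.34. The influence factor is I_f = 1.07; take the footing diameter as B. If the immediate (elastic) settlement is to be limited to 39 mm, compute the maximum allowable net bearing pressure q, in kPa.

S_e = q·B·(1−ν²)/E_s · I_f  ⇒  q = S_e·E_s / (B·(1−ν²)·I_f).
q = 0.039 × 32200 / (5.5 × 0.8844 × 1.07) = 241.3 kPa

q ≈ 241 kPa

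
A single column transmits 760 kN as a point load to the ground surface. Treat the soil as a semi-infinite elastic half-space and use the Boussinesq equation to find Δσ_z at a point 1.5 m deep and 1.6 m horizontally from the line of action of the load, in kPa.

Boussinesq vertical stress below a point load on an elastic half-space:
Δσ_z = 3P/(2πz²) · [1 + (r/z)²]^(−5/2)
r/z = 1.6/1.5 = 1.0667; [1+(r/z)²]^(−5/2) = 0.14966.
Δσ_z = 3×760/(2π×1.5²) × 0.14966 = 161.28 × 0.14966 = 24.14 kPa

Δσ_z ≈ 24.1 kPa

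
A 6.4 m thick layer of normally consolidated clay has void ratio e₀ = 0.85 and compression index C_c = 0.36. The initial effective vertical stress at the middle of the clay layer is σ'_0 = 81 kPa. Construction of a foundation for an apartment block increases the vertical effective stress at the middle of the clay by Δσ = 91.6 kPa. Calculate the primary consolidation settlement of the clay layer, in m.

Final effective stress: σ'_f = σ'_0 + Δσ = 81 + 91.6 = 172.6 kPa.
Normally consolidated clay, so the full stress increment lies on the virgin compression line:
S_c = C_c·H/(1+e₀)·log₁₀(σ'_f/σ'_0) = 0.36×6.4/(1+0.85)×log₁₀(172.6/81)
    = 1.2454 × 0.32856 = 0.4092 m

S_c ≈ 0.409 m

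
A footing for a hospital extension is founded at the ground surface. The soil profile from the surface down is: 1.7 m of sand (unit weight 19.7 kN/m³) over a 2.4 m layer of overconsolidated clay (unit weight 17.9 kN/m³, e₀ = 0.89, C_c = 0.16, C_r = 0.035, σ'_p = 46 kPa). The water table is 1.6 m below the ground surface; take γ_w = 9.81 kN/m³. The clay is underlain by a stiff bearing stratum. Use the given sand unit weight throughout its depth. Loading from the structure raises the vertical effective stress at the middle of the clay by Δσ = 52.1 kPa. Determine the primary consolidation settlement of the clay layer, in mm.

Mid-depth of clay below the ground surface: z = 1.7 + 2.4/2 = 2.9 m.
Total vertical stress at mid-clay: σ_v = 19.7×1.7 + 17.9×1.2 = 54.97 kPa.
Pore pressure: u = 9.81×(2.9 − 1.6) = 12.753 kPa.
Initial effective stress: σ'_0 = σ_v − u = 54.97 − 12.753 = 42.217 kPa.
Final effective stress: σ'_f = 42.217 + 52.1 = 94.317 kPa.
σ'_f = 94.317 > σ'_p = 46 kPa, so the stress path crosses the preconsolidation pressure — recompression up to σ'_p, then virgin compression beyond:
S_c = H/(1+e₀)·[C_r·log₁₀(σ'_p/σ'_0) + C_c·log₁₀(σ'_f/σ'_p)]
    = 2.4/1.89 × [0.035×log₁₀(46/42.217) + 0.16×log₁₀(94.317/46)]
    = 1.2698 × [0.0013045 + 0.049893] = 0.06501 m

S_c ≈ 65 mm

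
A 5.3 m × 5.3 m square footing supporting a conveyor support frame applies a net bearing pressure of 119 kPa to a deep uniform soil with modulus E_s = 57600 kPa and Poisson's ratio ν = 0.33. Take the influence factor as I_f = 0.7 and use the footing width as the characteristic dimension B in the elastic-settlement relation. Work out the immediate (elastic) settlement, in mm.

S_e ≈ 6.83 mm

Immediate (elastic) settlement: S_e = q·B·(1−ν²)/E_s · I_f.
S_e = 119 × 5.3 × (1 − 0.33²) / 57600 × 0.7
    = 119 × 5.3 × 0.8911 / 57600 × 0.7
    = 0.00683 m = 6.83 mm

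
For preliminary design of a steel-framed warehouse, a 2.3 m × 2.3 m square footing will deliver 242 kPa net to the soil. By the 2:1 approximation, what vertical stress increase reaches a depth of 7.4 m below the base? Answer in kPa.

Δσ_z ≈ 13.6 kPa

By the 2:1 method the load spreads at 1 horizontal : 2 vertical, so at depth z the loaded area has grown by z in each plan dimension:
Δσ = qBL/((B+z)(L+z)) = 242×2.3×2.3/((2.3+7.4)(2.3+7.4)) = 13.606 kPa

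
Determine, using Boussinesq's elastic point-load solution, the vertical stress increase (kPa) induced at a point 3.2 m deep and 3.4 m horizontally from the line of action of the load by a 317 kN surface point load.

Boussinesq vertical stress below a point load on an elastic half-space:
Δσ_z = 3P/(2πz²) · [1 + (r/z)²]^(−5/2)
r/z = 3.4/3.2 = 1.0625; [1+(r/z)²]^(−5/2) = 0.15122.
Δσ_z = 3×317/(2π×3.2²) × 0.15122 = 14.781 × 0.15122 = 2.235 kPa

Δσ_z ≈ 2.24 kPa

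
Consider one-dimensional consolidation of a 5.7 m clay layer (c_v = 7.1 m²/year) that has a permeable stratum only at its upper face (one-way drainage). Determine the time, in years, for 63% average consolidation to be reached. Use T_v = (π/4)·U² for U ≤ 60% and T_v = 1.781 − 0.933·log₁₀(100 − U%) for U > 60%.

t ≈ 1.45 years

Drainage path length: H_d = H = 5.7 m (single drainage).
U > 60%: T_v = 1.781 − 0.933·log₁₀(100 − 63) = 0.31787.
t = T_v·H_d²/c_v = 0.31787×5.7²/7.1 = 1.455 years.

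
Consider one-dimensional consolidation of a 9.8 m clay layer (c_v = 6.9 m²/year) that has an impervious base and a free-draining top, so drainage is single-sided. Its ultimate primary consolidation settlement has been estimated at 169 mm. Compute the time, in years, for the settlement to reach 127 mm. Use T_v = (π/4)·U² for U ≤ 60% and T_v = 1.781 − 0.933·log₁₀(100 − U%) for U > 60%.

t ≈ 6.67 years

Drainage path length: H_d = H = 9.8 m (single drainage).
U = S(t)/S_ult = 127/169 = 0.7515.
U > 60%: T_v = 1.781 − 0.933·log₁₀(100 − 75.148) = 0.47913.
t = T_v·H_d²/c_v = 0.47913×9.8²/6.9 = 6.669 years.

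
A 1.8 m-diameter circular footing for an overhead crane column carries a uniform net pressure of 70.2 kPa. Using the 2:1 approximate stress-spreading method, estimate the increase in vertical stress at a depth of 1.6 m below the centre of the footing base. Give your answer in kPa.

Δσ_z ≈ 19.7 kPa

By the 2:1 method the load spreads at 1 horizontal : 2 vertical, so at depth z the loaded area has grown by z in each plan dimension:
Δσ ≈ qD²/(D+z)² = 70.2×1.8²/(1.8+1.6)² = 19.675 kPa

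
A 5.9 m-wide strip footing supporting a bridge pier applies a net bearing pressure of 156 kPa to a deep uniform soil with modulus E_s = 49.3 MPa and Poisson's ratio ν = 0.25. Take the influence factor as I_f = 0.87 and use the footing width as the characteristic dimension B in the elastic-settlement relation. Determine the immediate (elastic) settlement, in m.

Immediate (elastic) settlement: S_e = q·B·(1−ν²)/E_s · I_f.
E_s = 49.3 MPa = 49300 kPa.
S_e = 156 × 5.9 × (1 − 0.25²) / 49300 × 0.87
    = 156 × 5.9 × 0.9375 / 49300 × 0.87
    = 0.01523 m

S_e ≈ 0.0152 m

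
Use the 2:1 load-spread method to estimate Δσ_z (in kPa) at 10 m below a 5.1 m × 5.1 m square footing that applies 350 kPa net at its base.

By the 2:1 method the load spreads at 1 horizontal : 2 vertical, so at depth z the loaded area has grown by z in each plan dimension:
Δσ = qBL/((B+z)(L+z)) = 350×5.1×5.1/((5.1+10)(5.1+10)) = 39.926 kPa

Δσ_z ≈ 39.9 kPa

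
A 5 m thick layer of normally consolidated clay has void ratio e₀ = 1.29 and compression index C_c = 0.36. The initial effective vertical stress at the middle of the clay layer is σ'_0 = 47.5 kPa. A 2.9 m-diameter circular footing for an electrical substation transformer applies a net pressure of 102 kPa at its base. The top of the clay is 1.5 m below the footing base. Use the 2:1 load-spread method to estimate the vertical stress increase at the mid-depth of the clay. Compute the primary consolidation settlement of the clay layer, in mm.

S_c ≈ 110 mm

Mid-depth of clay below the footing base: z = 1.5 + 5/2 = 4 m.
Stress increase at mid-clay by the 2:1 spreading method:
Δσ ≈ qD²/(D+z)² = 102×2.9²/(2.9+4)² = 18.018 kPa
Final effective stress: σ'_f = σ'_0 + Δσ = 47.5 + 18.018 = 65.518 kPa.
Normally consolidated clay, so the full stress increment lies on the virgin compression line:
S_c = C_c·H/(1+e₀)·log₁₀(σ'_f/σ'_0) = 0.36×5/(1+1.29)×log₁₀(65.518/47.5)
    = 0.78603 × 0.13967 = 0.1098 m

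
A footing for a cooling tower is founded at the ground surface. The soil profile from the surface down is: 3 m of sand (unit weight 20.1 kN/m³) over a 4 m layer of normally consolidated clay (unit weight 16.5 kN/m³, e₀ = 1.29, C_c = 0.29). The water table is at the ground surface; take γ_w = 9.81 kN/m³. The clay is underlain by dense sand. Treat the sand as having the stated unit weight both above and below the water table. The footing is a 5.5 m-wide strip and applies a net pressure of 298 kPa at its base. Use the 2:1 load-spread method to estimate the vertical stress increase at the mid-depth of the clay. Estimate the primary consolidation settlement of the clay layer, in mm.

S_c ≈ 332 mm

Mid-depth of clay below the ground surface: z = 3 + 4/2 = 5 m.
Total vertical stress at mid-clay: σ_v = 20.1×3 + 16.5×2 = 93.3 kPa.
Pore pressure: u = 9.81×(5 − 0) = 49.05 kPa.
Initial effective stress: σ'_0 = σ_v − u = 93.3 − 49.05 = 44.25 kPa.
Stress increase at mid-clay by the 2:1 spreading method:
Δσ = qB/(B+z) = 298×5.5/(5.5+5) = 156.1 kPa
Final effective stress: σ'_f = σ'_0 + Δσ = 44.25 + 156.1 = 200.35 kPa.
Normally consolidated clay, so the full stress increment lies on the virgin compression line:
S_c = C_c·H/(1+e₀)·log₁₀(σ'_f/σ'_0) = 0.29×4/(1+1.29)×log₁₀(200.35/44.25)
    = 0.50655 × 0.65588 = 0.3322 m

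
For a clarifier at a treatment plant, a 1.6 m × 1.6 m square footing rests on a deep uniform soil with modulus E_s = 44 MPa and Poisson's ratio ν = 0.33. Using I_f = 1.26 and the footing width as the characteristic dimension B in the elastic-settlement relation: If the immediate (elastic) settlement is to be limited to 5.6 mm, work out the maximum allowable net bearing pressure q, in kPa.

q ≈ 137 kPa

E_s = 44 MPa = 44000 kPa.
S_e = q·B·(1−ν²)/E_s · I_f  ⇒  q = S_e·E_s / (B·(1−ν²)·I_f).
q = 0.0056 × 44000 / (1.6 × 0.8911 × 1.26) = 137.2 kPa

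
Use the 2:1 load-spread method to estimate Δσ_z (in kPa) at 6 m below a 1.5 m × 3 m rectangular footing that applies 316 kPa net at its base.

Δσ_z ≈ 21.1 kPa

By the 2:1 method the load spreads at 1 horizontal : 2 vertical, so at depth z the loaded area has grown by z in each plan dimension:
Δσ = qBL/((B+z)(L+z)) = 316×1.5×3/((1.5+6)(3+6)) = 21.067 kPa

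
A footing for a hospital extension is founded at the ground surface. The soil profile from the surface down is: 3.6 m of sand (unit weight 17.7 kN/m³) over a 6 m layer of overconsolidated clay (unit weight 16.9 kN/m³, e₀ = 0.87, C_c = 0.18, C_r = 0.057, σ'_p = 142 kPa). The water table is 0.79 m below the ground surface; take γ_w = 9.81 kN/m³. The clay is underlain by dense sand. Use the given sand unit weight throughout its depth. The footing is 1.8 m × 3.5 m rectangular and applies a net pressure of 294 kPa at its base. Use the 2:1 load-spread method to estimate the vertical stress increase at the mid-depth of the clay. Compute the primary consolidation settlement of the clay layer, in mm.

Mid-depth of clay below the ground surface: z = 3.6 + 6/2 = 6.6 m.
Total vertical stress at mid-clay: σ_v = 17.7×3.6 + 16.9×3 = 114.42 kPa.
Pore pressure: u = 9.81×(6.6 − 0.79) = 56.996 kPa.
Initial effective stress: σ'_0 = σ_v − u = 114.42 − 56.996 = 57.424 kPa.
Stress increase at mid-clay by the 2:1 spreading method:
Δσ = qBL/((B+z)(L+z)) = 294×1.8×3.5/((1.8+6.6)(3.5+6.6)) = 21.832 kPa
Final effective stress: σ'_f = 57.424 + 21.832 = 79.256 kPa.
σ'_f = 79.256 ≤ σ'_p = 142 kPa, so the clay remains overconsolidated and only the recompression index applies:
S_c = C_r·H/(1+e₀)·log₁₀(σ'_f/σ'_0) = 0.057×6/1.87×log₁₀(79.256/57.424)
    = 0.18289 × 0.13994 = 0.02559 m

S_c ≈ 25.6 mm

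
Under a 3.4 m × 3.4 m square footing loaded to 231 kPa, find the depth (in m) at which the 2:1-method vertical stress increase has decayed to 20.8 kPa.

2:1 spreading — at depth z the loaded area has grown by z in each plan dimension:
qB²/(B+z)² = Δσ_z ⇒ z = B(√(q/Δσ_z) − 1) = 3.4×(√(231/20.8) − 1) = 7.931 m

z ≈ 7.93 m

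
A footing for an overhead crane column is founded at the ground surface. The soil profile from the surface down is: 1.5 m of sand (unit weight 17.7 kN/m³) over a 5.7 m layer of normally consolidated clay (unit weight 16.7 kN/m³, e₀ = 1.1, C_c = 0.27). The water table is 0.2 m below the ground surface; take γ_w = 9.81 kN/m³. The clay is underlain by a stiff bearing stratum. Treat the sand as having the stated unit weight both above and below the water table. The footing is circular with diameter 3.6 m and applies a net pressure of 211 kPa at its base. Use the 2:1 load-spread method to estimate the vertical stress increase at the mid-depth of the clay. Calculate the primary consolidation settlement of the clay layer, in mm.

Mid-depth of clay below the ground surface: z = 1.5 + 5.7/2 = 4.35 m.
Total vertical stress at mid-clay: σ_v = 17.7×1.5 + 16.7×2.85 = 74.145 kPa.
Pore pressure: u = 9.81×(4.35 − 0.2) = 40.712 kPa.
Initial effective stress: σ'_0 = σ_v − u = 74.145 − 40.712 = 33.433 kPa.
Stress increase at mid-clay by the 2:1 spreading method:
Δσ ≈ qD²/(D+z)² = 211×3.6²/(3.6+4.35)² = 43.267 kPa
Final effective stress: σ'_f = σ'_0 + Δσ = 33.433 + 43.267 = 76.7 kPa.
Normally consolidated clay, so the full stress increment lies on the virgin compression line:
S_c = C_c·H/(1+e₀)·log₁₀(σ'_f/σ'_0) = 0.27×5.7/(1+1.1)×log₁₀(76.7/33.433)
    = 0.73286 × 0.36062 = 0.2643 m

S_c ≈ 264 mm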